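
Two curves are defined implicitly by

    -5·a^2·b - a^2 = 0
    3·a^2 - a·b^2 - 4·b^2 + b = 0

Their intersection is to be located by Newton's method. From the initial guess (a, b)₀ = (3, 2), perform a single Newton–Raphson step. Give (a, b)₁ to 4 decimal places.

At (3, 2): F = (-99.0000, 1.0000).
Jacobian J = [[-10·a·b - 2·a, -5·a^2], [6·a - b^2, -2·a·b - 8·b + 1]].
At the point, J = [[-66.0000, -45.0000], [14.0000, -27.0000]] (det J = 2412.0000).
Solving J·Δ = −F gives Δ = (-1.1269, -0.5473).
Then the next iterate is (a, b)₁ = (1.8731, 1.4527).

(1.8731, 1.4527)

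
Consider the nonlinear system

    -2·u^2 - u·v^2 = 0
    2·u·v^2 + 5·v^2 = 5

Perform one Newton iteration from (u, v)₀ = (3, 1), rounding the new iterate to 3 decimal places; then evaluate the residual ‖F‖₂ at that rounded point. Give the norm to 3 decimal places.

At (3, 1): F = (-21.000, 6.000).
Jacobian J = [[-4·u - v^2, -2·u·v], [2·v^2, 4·u·v + 10·v]].
At the point, J = [[-13.000, -6.000], [2.000, 22.000]] (det J = -274.000).
Solving J·Δ = −F gives Δ = (-1.555, -0.131).
Then the next iterate is (u, v)₁ = (1.445, 0.869).
Re-evaluating at (1.445, 0.869): F = (-5.26726, 0.95822), so ‖F‖₂ = 5.354.

5.354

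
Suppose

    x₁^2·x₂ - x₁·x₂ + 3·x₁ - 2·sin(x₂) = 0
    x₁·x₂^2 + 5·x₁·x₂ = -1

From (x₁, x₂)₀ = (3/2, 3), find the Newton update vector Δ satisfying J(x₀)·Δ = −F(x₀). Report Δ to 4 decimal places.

(-0.0688, -2.1424)

At (3/2, 3): F = (6.467760, 37.0000).
Jacobian J = [[2·x₁·x₂ - x₂ + 3, x₁^2 - x₁ - 2·cos(x₂)], [x₂^2 + 5·x₂, 2·x₁·x₂ + 5·x₁]].
At the point, J = [[9.0000, 2.729985], [24.0000, 16.5000]] (det J = 82.980360).
Solving J·Δ = −F gives Δ = (-0.0688, -2.1424).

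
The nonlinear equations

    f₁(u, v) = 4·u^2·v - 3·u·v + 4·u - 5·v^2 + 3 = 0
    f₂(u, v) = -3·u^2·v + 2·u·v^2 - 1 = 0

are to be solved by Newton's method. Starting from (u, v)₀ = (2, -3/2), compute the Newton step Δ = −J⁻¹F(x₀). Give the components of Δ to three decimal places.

At (2, -3/2): F = (-15.250, 26.000).
Jacobian J = [[8·u·v - 3·v + 4, 4·u^2 - 3·u - 10·v], [-6·u·v + 2·v^2, -3·u^2 + 4·u·v]].
At the point, J = [[-15.500, 25.000], [22.500, -24.000]] (det J = -190.500).
Solving J·Δ = −F gives Δ = (-1.491, -0.314).

(-1.491, -0.314)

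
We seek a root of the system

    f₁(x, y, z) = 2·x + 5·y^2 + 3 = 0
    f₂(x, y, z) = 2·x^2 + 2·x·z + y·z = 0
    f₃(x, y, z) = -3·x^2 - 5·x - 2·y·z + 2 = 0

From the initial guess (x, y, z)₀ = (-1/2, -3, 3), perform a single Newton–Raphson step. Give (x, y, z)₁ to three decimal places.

At (-1/2, -3, 3): F = (47.000, -11.500, 21.750).
Jacobian J = [[2, 10·y, 0], [4·x + 2·z, z, 2·x + y], [-6·x - 5, -2·z, -2·y]].
At the point, J = [[2.000, -30.000, 0.000], [4.000, 3.000, -4.000], [-2.000, -6.000, 6.000]] (det J = 468.000).
Solving J·Δ = −F gives Δ = (-0.551, 1.530, -2.279).
Then the next iterate is (x, y, z)₁ = (-1.051, -1.470, 0.721).

(-1.051, -1.470, 0.721)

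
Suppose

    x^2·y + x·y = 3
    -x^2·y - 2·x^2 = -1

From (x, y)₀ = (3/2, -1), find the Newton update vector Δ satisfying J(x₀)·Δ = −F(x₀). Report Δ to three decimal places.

(-0.981, 0.753)

At (3/2, -1): F = (-6.750, -1.250).
Jacobian J = [[2·x·y + y, x^2 + x], [-2·x·y - 4·x, -x^2]].
At the point, J = [[-4.000, 3.750], [-3.000, -2.250]] (det J = 20.250).
Solving J·Δ = −F gives Δ = (-0.981, 0.753).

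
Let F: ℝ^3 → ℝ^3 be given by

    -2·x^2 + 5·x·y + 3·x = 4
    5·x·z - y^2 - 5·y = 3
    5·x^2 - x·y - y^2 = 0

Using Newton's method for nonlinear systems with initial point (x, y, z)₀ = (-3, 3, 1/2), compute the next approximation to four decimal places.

At (-3, 3, 1/2): F = (-76.0000, -34.5000, 45.0000).
Jacobian J = [[-4·x + 5·y + 3, 5·x, 0], [5·z, -2·y - 5, 5·x], [10·x - y, -x - 2·y, 0]].
At the point, J = [[30.0000, -15.0000, 0.0000], [2.5000, -11.0000, -15.0000], [-33.0000, -3.0000, 0.0000]] (det J = -8775.0000).
Solving J·Δ = −F gives Δ = (1.5436, -1.9795, -0.5911).
Then the next iterate is (x, y, z)₁ = (-1.4564, 1.0205, -0.0911).

(-1.4564, 1.0205, -0.0911)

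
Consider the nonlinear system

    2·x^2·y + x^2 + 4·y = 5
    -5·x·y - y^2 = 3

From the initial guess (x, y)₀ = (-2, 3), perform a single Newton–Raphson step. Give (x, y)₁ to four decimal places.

At (-2, 3): F = (35.0000, 18.0000).
Jacobian J = [[4·x·y + 2·x, 2·x^2 + 4], [-5·y, -5·x - 2·y]].
At the point, J = [[-28.0000, 12.0000], [-15.0000, 4.0000]] (det J = 68.0000).
Solving J·Δ = −F gives Δ = (1.1176, -0.3088).
Then the next iterate is (x, y)₁ = (-0.8824, 2.6912).

(-0.8824, 2.6912)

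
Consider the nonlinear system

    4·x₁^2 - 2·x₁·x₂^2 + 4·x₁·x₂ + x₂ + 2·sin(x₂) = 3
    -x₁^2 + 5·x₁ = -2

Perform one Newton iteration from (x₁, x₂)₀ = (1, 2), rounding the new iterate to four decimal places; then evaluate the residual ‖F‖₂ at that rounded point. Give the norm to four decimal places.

5.5511

At (1, 2): F = (4.818595, 6.0000).
Jacobian J = [[8·x₁ - 2·x₂^2 + 4·x₂, -4·x₁·x₂ + 4·x₁ + 2·cos(x₂) + 1], [-2·x₁ + 5, 0]].
At the point, J = [[8.0000, -3.832294], [3.0000, 0.0000]] (det J = 11.496881).
Solving J·Δ = −F gives Δ = (-2.0000, -2.9177).
Then the next iterate is (x₁, x₂)₁ = (-1.0000, -0.9177).
Re-evaluating at (-1.0000, -0.9177): F = (3.849034, -4.0000), so ‖F‖₂ = 5.5511.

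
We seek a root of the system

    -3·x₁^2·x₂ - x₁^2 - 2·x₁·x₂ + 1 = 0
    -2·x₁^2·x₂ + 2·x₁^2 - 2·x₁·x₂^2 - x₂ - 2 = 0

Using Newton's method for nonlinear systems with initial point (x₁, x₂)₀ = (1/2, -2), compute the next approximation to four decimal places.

(0.1711, -1.2632)

At (1/2, -2): F = (4.2500, -2.5000).
Jacobian J = [[-6·x₁·x₂ - 2·x₁ - 2·x₂, -3·x₁^2 - 2·x₁], [-4·x₁·x₂ + 4·x₁ - 2·x₂^2, -2·x₁^2 - 4·x₁·x₂ - 1]].
At the point, J = [[9.0000, -1.7500], [-2.0000, 2.5000]] (det J = 19.0000).
Solving J·Δ = −F gives Δ = (-0.3289, 0.7368).
Then the next iterate is (x₁, x₂)₁ = (0.1711, -1.2632).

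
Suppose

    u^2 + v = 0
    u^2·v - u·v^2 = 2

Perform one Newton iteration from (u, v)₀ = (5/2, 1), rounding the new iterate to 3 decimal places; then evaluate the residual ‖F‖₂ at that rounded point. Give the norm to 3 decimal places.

At (5/2, 1): F = (7.250, 1.750).
Jacobian J = [[2·u, 1], [2·u·v - v^2, u^2 - 2·u·v]].
At the point, J = [[5.000, 1.000], [4.000, 1.250]] (det J = 2.250).
Solving J·Δ = −F gives Δ = (-3.250, 9.000).
Then the next iterate is (u, v)₁ = (-0.750, 10.000).
Re-evaluating at (-0.750, 10.000): F = (10.56250, 78.625), so ‖F‖₂ = 79.331.

79.331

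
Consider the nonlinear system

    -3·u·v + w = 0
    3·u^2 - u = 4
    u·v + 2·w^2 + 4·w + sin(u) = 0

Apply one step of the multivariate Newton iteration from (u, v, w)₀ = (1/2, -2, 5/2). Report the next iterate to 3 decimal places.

(2.375, 7.983, 0.724)

At (1/2, -2, 5/2): F = (5.500, -3.750, 21.97943).
Jacobian J = [[-3·v, -3·u, 1], [6·u - 1, 0, 0], [v + cos(u), u, 4·w + 4]].
At the point, J = [[6.000, -1.500, 1.000], [2.000, 0.000, 0.000], [-1.12242, 0.500, 14.000]] (det J = 43.000).
Solving J·Δ = −F gives Δ = (1.875, 9.983, -1.776).
Then the next iterate is (u, v, w)₁ = (2.375, 7.983, 0.724).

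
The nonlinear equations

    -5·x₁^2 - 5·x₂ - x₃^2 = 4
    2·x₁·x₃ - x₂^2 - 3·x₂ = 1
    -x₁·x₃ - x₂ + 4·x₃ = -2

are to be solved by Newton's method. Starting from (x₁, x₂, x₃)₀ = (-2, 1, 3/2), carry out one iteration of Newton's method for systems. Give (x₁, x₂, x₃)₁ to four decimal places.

At (-2, 1, 3/2): F = (-31.2500, -11.0000, 10.0000).
Jacobian J = [[-10·x₁, -5, -2·x₃], [2·x₃, -2·x₂ - 3, 2·x₁], [-x₃, -1, -x₁ + 4]].
At the point, J = [[20.0000, -5.0000, -3.0000], [3.0000, -5.0000, -4.0000], [-1.5000, -1.0000, 6.0000]] (det J = -588.5000).
Solving J·Δ = −F gives Δ = (1.2736, -0.3152, -1.4008).
Then the next iterate is (x₁, x₂, x₃)₁ = (-0.7264, 0.6848, 0.0992).

(-0.7264, 0.6848, 0.0992)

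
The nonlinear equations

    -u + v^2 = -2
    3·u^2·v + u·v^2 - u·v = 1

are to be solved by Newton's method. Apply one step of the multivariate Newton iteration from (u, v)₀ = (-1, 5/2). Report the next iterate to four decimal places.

(-0.5983, 0.7303)

At (-1, 5/2): F = (9.2500, 2.7500).
Jacobian J = [[-1, 2·v], [6·u·v + v^2 - v, 3·u^2 + 2·u·v - u]].
At the point, J = [[-1.0000, 5.0000], [-11.2500, -1.0000]] (det J = 57.2500).
Solving J·Δ = −F gives Δ = (0.4017, -1.7697).
Then the next iterate is (u, v)₁ = (-0.5983, 0.7303).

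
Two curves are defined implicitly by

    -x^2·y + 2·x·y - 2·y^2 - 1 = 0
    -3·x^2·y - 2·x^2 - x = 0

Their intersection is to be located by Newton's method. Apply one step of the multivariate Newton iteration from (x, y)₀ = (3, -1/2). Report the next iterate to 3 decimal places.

At (3, -1/2): F = (0.000, -7.500).
Jacobian J = [[-2·x·y + 2·y, -x^2 + 2·x - 4·y], [-6·x·y - 4·x - 1, -3·x^2]].
At the point, J = [[2.000, -1.000], [-4.000, -27.000]] (det J = -58.000).
Solving J·Δ = −F gives Δ = (-0.129, -0.259).
Then the next iterate is (x, y)₁ = (2.871, -0.759).

(2.871, -0.759)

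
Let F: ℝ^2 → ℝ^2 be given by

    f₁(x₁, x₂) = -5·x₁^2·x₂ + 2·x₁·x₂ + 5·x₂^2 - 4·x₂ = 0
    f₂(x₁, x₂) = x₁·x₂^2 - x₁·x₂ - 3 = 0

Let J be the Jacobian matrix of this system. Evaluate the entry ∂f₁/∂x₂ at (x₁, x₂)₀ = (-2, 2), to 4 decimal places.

∂f₁/∂x₂ = -5·x₁^2 + 2·x₁ + 10·x₂ - 4.
At (-2, 2) this is -8.0000.

-8.0000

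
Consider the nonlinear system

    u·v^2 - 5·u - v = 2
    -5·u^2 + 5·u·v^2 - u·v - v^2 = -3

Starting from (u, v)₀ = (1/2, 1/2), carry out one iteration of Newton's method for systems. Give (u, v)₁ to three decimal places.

(-0.073, -3.809)

At (1/2, 1/2): F = (-4.875, 1.875).
Jacobian J = [[v^2 - 5, 2·u·v - 1], [-10·u + 5·v^2 - v, 10·u·v - u - 2·v]].
At the point, J = [[-4.750, -0.500], [-4.250, 1.000]] (det J = -6.875).
Solving J·Δ = −F gives Δ = (-0.573, -4.309).
Then the next iterate is (u, v)₁ = (-0.073, -3.809).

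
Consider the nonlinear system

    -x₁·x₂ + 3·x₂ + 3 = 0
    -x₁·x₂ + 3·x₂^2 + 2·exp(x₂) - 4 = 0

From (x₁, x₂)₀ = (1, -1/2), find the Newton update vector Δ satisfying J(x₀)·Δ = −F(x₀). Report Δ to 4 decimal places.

(-1.0445, -0.7389)

At (1, -1/2): F = (2.0000, -1.536939).
Jacobian J = [[-x₂, -x₁ + 3], [-x₂, -x₁ + 6·x₂ + 2·exp(x₂)]].
At the point, J = [[0.5000, 2.0000], [0.5000, -2.786939]] (det J = -2.393469).
Solving J·Δ = −F gives Δ = (-1.0445, -0.7389).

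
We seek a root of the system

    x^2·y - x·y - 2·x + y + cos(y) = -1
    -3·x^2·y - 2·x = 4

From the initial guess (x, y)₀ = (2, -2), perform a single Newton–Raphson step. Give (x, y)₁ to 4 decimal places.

(-3.0468, -9.9191)

At (2, -2): F = (-9.416147, 16.0000).
Jacobian J = [[2·x·y - y - 2, x^2 - x - sin(y) + 1], [-6·x·y - 2, -3·x^2]].
At the point, J = [[-8.0000, 3.909297], [22.0000, -12.0000]] (det J = 9.995457).
Solving J·Δ = −F gives Δ = (-5.0468, -7.9191).
Then the next iterate is (x, y)₁ = (-3.0468, -9.9191).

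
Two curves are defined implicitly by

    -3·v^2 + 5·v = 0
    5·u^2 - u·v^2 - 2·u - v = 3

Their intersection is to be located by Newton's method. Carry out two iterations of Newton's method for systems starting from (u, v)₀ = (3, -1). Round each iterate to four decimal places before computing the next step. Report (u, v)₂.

(1.1193, -0.0336)

At (3, -1): F = (-8.0000, 34.0000).
Jacobian J = [[0, -6·v + 5], [10·u - v^2 - 2, -2·u·v - 1]].
At the point, J = [[0.0000, 11.0000], [27.0000, 5.0000]] (det J = -297.0000).
Solving J·Δ = −F gives Δ = (-1.3939, 0.7273).
Then the next iterate is (u, v)₁ = (1.6061, -0.2727).
Round to (1.6061, -0.2727) and repeat: F = (-1.586596, 6.838848), J = [[0.0000, 6.6362], [13.986635, -0.124033]].
Δ = (-0.4868, 0.2391), so (u, v)₂ = (1.1193, -0.0336).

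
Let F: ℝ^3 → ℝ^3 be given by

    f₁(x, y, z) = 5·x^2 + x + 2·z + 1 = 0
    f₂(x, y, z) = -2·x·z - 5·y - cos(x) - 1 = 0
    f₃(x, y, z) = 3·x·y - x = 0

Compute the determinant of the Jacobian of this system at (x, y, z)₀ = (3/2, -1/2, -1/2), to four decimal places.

208.9775

J = [[10·x + 1, 0, 2], [-2·z + sin(x), -5, -2·x], [3·y - 1, 3·x, 0]].
At the point, J = [[16.0000, 0.0000, 2.0000], [1.997495, -5.0000, -3.0000], [-2.5000, 4.5000, 0.0000]].
det J = 208.9775.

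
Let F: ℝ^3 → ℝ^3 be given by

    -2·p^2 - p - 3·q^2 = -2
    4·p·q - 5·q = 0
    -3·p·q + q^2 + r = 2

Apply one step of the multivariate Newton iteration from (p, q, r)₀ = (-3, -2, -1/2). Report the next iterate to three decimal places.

At (-3, -2, -1/2): F = (-25.000, 34.000, -16.500).
Jacobian J = [[-4·p - 1, -6·q, 0], [4·q, 4·p - 5, 0], [-3·q, -3·p + 2·q, 1]].
At the point, J = [[11.000, 12.000, 0.000], [-8.000, -17.000, 0.000], [6.000, 5.000, 1.000]] (det J = -91.000).
Solving J·Δ = −F gives Δ = (0.187, 1.912, 5.819).
Then the next iterate is (p, q, r)₁ = (-2.813, -0.088, 5.319).

(-2.813, -0.088, 5.319)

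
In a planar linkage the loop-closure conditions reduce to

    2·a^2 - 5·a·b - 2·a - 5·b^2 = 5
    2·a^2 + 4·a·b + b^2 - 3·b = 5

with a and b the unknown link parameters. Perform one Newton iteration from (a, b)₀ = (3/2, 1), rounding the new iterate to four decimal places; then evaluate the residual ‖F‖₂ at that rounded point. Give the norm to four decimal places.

At (3/2, 1): F = (-16.0000, 3.5000).
Jacobian J = [[4·a - 5·b - 2, -5·a - 10·b], [4·a + 4·b, 4·a + 2·b - 3]].
At the point, J = [[-1.0000, -17.5000], [10.0000, 5.0000]] (det J = 170.0000).
Solving J·Δ = −F gives Δ = (0.1103, -0.9206).
Then the next iterate is (a, b)₁ = (1.6103, 0.0794).
Re-evaluating at (1.6103, 0.0794): F = (-3.705279, 0.465668), so ‖F‖₂ = 3.7344.

3.7344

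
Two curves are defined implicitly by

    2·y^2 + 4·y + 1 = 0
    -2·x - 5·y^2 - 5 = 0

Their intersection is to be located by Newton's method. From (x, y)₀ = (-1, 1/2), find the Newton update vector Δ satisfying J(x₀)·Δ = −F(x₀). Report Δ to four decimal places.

At (-1, 1/2): F = (3.5000, -4.2500).
Jacobian J = [[0, 4·y + 4], [-2, -10·y]].
At the point, J = [[0.0000, 6.0000], [-2.0000, -5.0000]] (det J = 12.0000).
Solving J·Δ = −F gives Δ = (-0.6667, -0.5833).

(-0.6667, -0.5833)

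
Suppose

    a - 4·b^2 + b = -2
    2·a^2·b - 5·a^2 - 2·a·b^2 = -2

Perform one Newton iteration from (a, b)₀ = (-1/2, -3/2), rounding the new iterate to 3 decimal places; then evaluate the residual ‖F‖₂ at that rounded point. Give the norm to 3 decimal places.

At (-1/2, -3/2): F = (-9.000, 2.250).
Jacobian J = [[1, -8·b + 1], [4·a·b - 10·a - 2·b^2, 2·a^2 - 4·a·b]].
At the point, J = [[1.000, 13.000], [3.500, -2.500]] (det J = -48.000).
Solving J·Δ = −F gives Δ = (-0.141, 0.703).
Then the next iterate is (a, b)₁ = (-0.641, -0.797).
Re-evaluating at (-0.641, -0.797): F = (-1.97884, 0.10499), so ‖F‖₂ = 1.982.

1.982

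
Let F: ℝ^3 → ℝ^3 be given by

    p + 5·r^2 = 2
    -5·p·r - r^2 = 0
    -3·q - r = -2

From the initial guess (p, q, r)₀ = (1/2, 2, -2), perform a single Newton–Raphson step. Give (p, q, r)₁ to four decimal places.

(0.2630, 1.0289, -1.0868)

At (1/2, 2, -2): F = (18.5000, 1.0000, -2.0000).
Jacobian J = [[1, 0, 10·r], [-5·r, 0, -5·p - 2·r], [0, -3, -1]].
At the point, J = [[1.0000, 0.0000, -20.0000], [10.0000, 0.0000, 1.5000], [0.0000, -3.0000, -1.0000]] (det J = 604.5000).
Solving J·Δ = −F gives Δ = (-0.2370, -0.9711, 0.9132).
Then the next iterate is (p, q, r)₁ = (0.2630, 1.0289, -1.0868).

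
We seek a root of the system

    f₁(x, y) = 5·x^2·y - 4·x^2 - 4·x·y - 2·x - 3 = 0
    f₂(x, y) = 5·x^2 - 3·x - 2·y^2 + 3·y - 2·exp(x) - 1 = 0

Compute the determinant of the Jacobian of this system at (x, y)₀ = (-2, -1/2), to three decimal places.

781.579

J = [[10·x·y - 8·x - 4·y - 2, 5·x^2 - 4·x], [10·x - 2·exp(x) - 3, -4·y + 3]].
At the point, J = [[26.000, 28.000], [-23.27067, 5.000]].
det J = 781.579.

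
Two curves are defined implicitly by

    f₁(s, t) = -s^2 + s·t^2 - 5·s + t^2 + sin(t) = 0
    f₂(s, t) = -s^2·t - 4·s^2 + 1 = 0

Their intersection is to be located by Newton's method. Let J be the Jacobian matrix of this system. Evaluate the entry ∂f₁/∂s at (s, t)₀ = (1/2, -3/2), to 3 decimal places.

-3.750

∂f₁/∂s = -2·s + t^2 - 5.
At (1/2, -3/2) this is -3.750.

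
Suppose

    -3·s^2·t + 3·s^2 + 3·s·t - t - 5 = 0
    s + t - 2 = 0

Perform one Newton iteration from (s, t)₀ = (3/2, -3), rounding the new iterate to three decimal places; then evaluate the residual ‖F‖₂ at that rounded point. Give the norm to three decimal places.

At (3/2, -3): F = (11.500, -3.500).
Jacobian J = [[-6·s·t + 6·s + 3·t, -3·s^2 + 3·s - 1], [1, 1]].
At the point, J = [[27.000, -3.250], [1.000, 1.000]] (det J = 30.250).
Solving J·Δ = −F gives Δ = (-0.004, 3.504).
Then the next iterate is (s, t)₁ = (1.496, 0.504).
Re-evaluating at (1.496, 0.504): F = (0.08812, 0.000), so ‖F‖₂ = 0.088.

0.088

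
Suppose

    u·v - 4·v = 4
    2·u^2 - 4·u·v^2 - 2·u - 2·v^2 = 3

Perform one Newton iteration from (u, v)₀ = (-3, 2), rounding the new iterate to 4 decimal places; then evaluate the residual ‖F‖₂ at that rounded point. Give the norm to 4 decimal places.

91.0904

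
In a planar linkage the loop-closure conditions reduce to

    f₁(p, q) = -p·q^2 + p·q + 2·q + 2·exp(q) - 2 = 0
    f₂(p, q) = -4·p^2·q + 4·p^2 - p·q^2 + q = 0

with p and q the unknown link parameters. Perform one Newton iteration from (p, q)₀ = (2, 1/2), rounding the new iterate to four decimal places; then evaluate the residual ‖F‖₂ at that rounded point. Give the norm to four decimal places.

At (2, 1/2): F = (2.797443, 8.0000).
Jacobian J = [[-q^2 + q, -2·p·q + p + 2·exp(q) + 2], [-8·p·q + 8·p - q^2, -4·p^2 - 2·p·q + 1]].
At the point, J = [[0.2500, 5.297443], [7.7500, -17.0000]] (det J = -45.305180).
Solving J·Δ = −F gives Δ = (-1.9851, -0.4344).
Then the next iterate is (p, q)₁ = (0.0149, 0.0656).
Re-evaluating at (0.0149, 0.0656): F = (0.267712, 0.066366), so ‖F‖₂ = 0.2758.

0.2758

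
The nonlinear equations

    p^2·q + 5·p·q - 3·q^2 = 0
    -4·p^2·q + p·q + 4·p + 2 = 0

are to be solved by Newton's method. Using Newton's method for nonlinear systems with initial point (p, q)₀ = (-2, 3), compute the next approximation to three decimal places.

(-1.502, 1.187)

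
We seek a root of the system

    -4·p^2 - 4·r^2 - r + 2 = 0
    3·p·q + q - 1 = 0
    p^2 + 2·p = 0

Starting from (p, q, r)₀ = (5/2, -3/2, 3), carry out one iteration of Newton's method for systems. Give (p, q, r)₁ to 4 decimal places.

(0.8929, -0.7332, 1.8057)

At (5/2, -3/2, 3): F = (-62.0000, -13.7500, 11.2500).
Jacobian J = [[-8·p, 0, -8·r - 1], [3·q, 3·p + 1, 0], [2·p + 2, 0, 0]].
At the point, J = [[-20.0000, 0.0000, -25.0000], [-4.5000, 8.5000, 0.0000], [7.0000, 0.0000, 0.0000]] (det J = 1487.5000).
Solving J·Δ = −F gives Δ = (-1.6071, 0.7668, -1.1943).
Then the next iterate is (p, q, r)₁ = (0.8929, -0.7332, 1.8057).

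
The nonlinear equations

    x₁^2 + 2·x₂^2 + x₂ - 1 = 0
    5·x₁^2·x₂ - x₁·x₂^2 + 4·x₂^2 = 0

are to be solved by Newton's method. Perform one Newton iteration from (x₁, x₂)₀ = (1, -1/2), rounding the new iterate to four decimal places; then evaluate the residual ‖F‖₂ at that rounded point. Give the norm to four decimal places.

48.5910

At (1, -1/2): F = (0.0000, -1.7500).
Jacobian J = [[2·x₁, 4·x₂ + 1], [10·x₁·x₂ - x₂^2, 5·x₁^2 - 2·x₁·x₂ + 8·x₂]].
At the point, J = [[2.0000, -1.0000], [-5.2500, 2.0000]] (det J = -1.2500).
Solving J·Δ = −F gives Δ = (-1.4000, -2.8000).
Then the next iterate is (x₁, x₂)₁ = (-0.4000, -3.3000).
Re-evaluating at (-0.4000, -3.3000): F = (17.6400, 45.2760), so ‖F‖₂ = 48.5910.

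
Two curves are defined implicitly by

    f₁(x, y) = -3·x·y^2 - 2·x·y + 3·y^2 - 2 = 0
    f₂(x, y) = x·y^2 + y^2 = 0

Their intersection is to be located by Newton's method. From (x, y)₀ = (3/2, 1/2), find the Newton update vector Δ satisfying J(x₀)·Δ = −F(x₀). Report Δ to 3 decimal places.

(-2.115, -0.038)

At (3/2, 1/2): F = (-3.875, 0.625).
Jacobian J = [[-3·y^2 - 2·y, -6·x·y - 2·x + 6·y], [y^2, 2·x·y + 2·y]].
At the point, J = [[-1.750, -4.500], [0.250, 2.500]] (det J = -3.250).
Solving J·Δ = −F gives Δ = (-2.115, -0.038).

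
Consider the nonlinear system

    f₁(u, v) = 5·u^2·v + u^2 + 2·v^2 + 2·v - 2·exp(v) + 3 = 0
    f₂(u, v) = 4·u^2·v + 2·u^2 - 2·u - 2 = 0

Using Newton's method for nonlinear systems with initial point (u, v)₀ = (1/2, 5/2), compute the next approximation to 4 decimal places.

(0.5039, 2.4607)

At (1/2, 5/2): F = (-0.489988, 0.0000).
Jacobian J = [[10·u·v + 2·u, 5·u^2 + 4·v - 2·exp(v) + 2], [8·u·v + 4·u - 2, 4·u^2]].
At the point, J = [[13.5000, -11.114988], [10.0000, 1.0000]] (det J = 124.649879).
Solving J·Δ = −F gives Δ = (0.0039, -0.0393).
Then the next iterate is (u, v)₁ = (0.5039, 2.4607).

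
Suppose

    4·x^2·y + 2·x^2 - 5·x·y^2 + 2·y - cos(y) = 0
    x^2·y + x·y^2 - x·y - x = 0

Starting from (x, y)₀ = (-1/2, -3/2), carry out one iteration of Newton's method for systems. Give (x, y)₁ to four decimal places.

At (-1/2, -3/2): F = (1.554263, -1.7500).
Jacobian J = [[8·x·y + 4·x - 5·y^2, 4·x^2 - 10·x·y + sin(y) + 2], [2·x·y + y^2 - y - 1, x^2 + 2·x·y - x]].
At the point, J = [[-7.2500, -5.497495], [4.2500, 2.2500]] (det J = 7.051854).
Solving J·Δ = −F gives Δ = (0.8684, -0.8625).
Then the next iterate is (x, y)₁ = (0.3684, -2.3625).

(0.3684, -2.3625)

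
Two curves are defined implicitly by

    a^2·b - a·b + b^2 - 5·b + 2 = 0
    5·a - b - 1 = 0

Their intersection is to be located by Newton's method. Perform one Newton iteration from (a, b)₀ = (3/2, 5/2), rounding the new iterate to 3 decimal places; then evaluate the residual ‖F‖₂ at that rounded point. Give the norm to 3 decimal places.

12.787

At (3/2, 5/2): F = (-2.375, 4.000).
Jacobian J = [[2·a·b - b, a^2 - a + 2·b - 5], [5, -1]].
At the point, J = [[5.000, 0.750], [5.000, -1.000]] (det J = -8.750).
Solving J·Δ = −F gives Δ = (-0.071, 3.643).
Then the next iterate is (a, b)₁ = (1.429, 6.143).
Re-evaluating at (1.429, 6.143): F = (12.78736, 0.002), so ‖F‖₂ = 12.787.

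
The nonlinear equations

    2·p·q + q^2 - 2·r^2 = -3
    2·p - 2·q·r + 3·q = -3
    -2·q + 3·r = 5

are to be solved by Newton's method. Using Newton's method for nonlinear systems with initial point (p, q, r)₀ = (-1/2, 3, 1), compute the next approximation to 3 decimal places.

(1.118, 0.412, 1.941)

At (-1/2, 3, 1): F = (7.000, 5.000, -8.000).
Jacobian J = [[2·q, 2·p + 2·q, -4·r], [2, -2·r + 3, -2·q], [0, -2, 3]].
At the point, J = [[6.000, 5.000, -4.000], [2.000, 1.000, -6.000], [0.000, -2.000, 3.000]] (det J = -68.000).
Solving J·Δ = −F gives Δ = (1.618, -2.588, 0.941).
Then the next iterate is (p, q, r)₁ = (1.118, 0.412, 1.941).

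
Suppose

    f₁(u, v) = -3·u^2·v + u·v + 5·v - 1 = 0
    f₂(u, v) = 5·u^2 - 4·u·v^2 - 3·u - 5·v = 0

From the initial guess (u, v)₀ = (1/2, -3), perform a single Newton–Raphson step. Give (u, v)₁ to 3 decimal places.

At (1/2, -3): F = (-15.250, -3.250).
Jacobian J = [[-6·u·v + v, -3·u^2 + u + 5], [10·u - 4·v^2 - 3, -8·u·v - 5]].
At the point, J = [[6.000, 4.750], [-34.000, 7.000]] (det J = 203.500).
Solving J·Δ = −F gives Δ = (0.449, 2.644).
Then the next iterate is (u, v)₁ = (0.949, -0.356).

(0.949, -0.356)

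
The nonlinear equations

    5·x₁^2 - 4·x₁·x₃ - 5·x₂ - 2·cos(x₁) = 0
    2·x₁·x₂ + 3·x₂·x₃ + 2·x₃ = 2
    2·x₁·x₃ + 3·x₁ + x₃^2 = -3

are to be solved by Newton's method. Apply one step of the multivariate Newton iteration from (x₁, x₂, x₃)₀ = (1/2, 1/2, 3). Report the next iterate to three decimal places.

At (1/2, 1/2, 3): F = (-9.00517, 9.000, 16.500).
Jacobian J = [[10·x₁ - 4·x₃ + 2·sin(x₁), -5, -4·x₁], [2·x₂, 2·x₁ + 3·x₃, 3·x₂ + 2], [2·x₃ + 3, 0, 2·x₁ + 2·x₃]].
At the point, J = [[-6.04115, -5.000, -2.000], [1.000, 10.000, 3.500], [9.000, 0.000, 7.000]] (det J = -365.38042).
Solving J·Δ = −F gives Δ = (-0.750, -0.338, -1.393).
Then the next iterate is (x₁, x₂, x₃)₁ = (-0.250, 0.162, 1.607).

(-0.250, 0.162, 1.607)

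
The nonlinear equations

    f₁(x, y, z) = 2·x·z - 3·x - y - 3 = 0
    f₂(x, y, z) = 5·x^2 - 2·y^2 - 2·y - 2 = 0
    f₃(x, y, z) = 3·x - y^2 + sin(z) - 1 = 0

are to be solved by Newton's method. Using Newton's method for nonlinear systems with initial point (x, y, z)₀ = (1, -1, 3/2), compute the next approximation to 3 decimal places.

At (1, -1, 3/2): F = (-2.000, 3.000, 1.99749).
Jacobian J = [[2·z - 3, -1, 2·x], [10·x, -4·y - 2, 0], [3, -2·y, cos(z)]].
At the point, J = [[0.000, -1.000, 2.000], [10.000, 2.000, 0.000], [3.000, 2.000, 0.07074]] (det J = 28.70737).
Solving J·Δ = −F gives Δ = (-0.137, -0.814, 0.593).
Then the next iterate is (x, y, z)₁ = (0.863, -1.814, 2.093).

(0.863, -1.814, 2.093)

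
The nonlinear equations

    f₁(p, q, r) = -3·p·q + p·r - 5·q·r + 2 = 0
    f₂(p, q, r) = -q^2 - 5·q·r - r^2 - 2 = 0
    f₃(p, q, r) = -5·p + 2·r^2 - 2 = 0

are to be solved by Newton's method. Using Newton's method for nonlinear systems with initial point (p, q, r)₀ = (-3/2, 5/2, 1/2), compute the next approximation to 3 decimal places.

(-0.419, 1.070, 0.202)

At (-3/2, 5/2, 1/2): F = (6.250, -14.750, 6.000).
Jacobian J = [[-3·q + r, -3·p - 5·r, p - 5·q], [0, -2·q - 5·r, -5·q - 2·r], [-5, 0, 4·r]].
At the point, J = [[-7.000, 2.000, -14.000], [0.000, -7.500, -13.500], [-5.000, 0.000, 2.000]] (det J = 765.000).
Solving J·Δ = −F gives Δ = (1.081, -1.430, -0.298).
Then the next iterate is (p, q, r)₁ = (-0.419, 1.070, 0.202).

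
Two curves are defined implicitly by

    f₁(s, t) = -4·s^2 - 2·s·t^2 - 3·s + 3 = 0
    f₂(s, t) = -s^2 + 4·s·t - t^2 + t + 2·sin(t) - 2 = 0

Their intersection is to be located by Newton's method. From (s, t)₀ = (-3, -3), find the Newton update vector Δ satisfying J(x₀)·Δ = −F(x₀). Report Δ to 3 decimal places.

(1.049, 0.921)

At (-3, -3): F = (30.000, 12.71776).
Jacobian J = [[-8·s - 2·t^2 - 3, -4·s·t], [-2·s + 4·t, 4·s - 2·t + 2·cos(t) + 1]].
At the point, J = [[3.000, -36.000], [-6.000, -6.97998]] (det J = -236.93995).
Solving J·Δ = −F gives Δ = (1.049, 0.921).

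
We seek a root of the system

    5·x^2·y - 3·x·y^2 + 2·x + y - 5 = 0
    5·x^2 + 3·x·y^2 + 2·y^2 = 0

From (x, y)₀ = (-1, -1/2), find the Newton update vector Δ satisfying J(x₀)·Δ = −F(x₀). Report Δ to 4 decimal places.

At (-1, -1/2): F = (-9.2500, 4.7500).
Jacobian J = [[10·x·y - 3·y^2 + 2, 5·x^2 - 6·x·y + 1], [10·x + 3·y^2, 6·x·y + 4·y]].
At the point, J = [[6.2500, 3.0000], [-9.2500, 1.0000]] (det J = 34.0000).
Solving J·Δ = −F gives Δ = (0.6912, 1.6434).

(0.6912, 1.6434)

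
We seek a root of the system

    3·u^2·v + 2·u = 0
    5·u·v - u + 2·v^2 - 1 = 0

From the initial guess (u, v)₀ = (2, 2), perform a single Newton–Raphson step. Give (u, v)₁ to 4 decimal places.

At (2, 2): F = (28.0000, 25.0000).
Jacobian J = [[6·u·v + 2, 3·u^2], [5·v - 1, 5·u + 4·v]].
At the point, J = [[26.0000, 12.0000], [9.0000, 18.0000]] (det J = 360.0000).
Solving J·Δ = −F gives Δ = (-0.5667, -1.1056).
Then the next iterate is (u, v)₁ = (1.4333, 0.8944).

(1.4333, 0.8944)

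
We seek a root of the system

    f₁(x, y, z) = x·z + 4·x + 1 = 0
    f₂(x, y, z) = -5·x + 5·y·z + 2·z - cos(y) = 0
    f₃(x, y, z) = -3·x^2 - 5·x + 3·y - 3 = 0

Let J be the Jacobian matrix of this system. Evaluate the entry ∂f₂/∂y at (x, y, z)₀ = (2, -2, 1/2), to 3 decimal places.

1.591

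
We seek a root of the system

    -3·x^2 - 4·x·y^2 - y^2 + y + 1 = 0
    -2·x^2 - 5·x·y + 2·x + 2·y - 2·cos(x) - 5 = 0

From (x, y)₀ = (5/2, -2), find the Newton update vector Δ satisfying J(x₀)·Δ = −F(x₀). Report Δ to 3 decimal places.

At (5/2, -2): F = (-63.750, 10.10229).
Jacobian J = [[-6·x - 4·y^2, -8·x·y - 2·y + 1], [-4·x - 5·y + 2·sin(x) + 2, -5·x + 2]].
At the point, J = [[-31.000, 45.000], [3.19694, -10.500]] (det J = 181.63751).
Solving J·Δ = −F gives Δ = (-1.182, 0.602).

(-1.182, 0.602)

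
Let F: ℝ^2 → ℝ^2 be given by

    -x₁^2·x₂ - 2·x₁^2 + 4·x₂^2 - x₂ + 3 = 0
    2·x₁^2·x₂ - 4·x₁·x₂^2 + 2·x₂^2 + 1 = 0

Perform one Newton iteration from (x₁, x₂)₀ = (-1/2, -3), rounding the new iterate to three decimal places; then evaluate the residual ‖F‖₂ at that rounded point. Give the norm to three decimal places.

At (-1/2, -3): F = (42.250, 35.500).
Jacobian J = [[-2·x₁·x₂ - 4·x₁, -x₁^2 + 8·x₂ - 1], [4·x₁·x₂ - 4·x₂^2, 2·x₁^2 - 8·x₁·x₂ + 4·x₂]].
At the point, J = [[-1.000, -25.250], [-30.000, -23.500]] (det J = -734.000).
Solving J·Δ = −F gives Δ = (-0.131, 1.678).
Then the next iterate is (x₁, x₂)₁ = (-0.631, -1.322).
Re-evaluating at (-0.631, -1.322): F = (11.04278, 7.85378), so ‖F‖₂ = 13.551.

13.551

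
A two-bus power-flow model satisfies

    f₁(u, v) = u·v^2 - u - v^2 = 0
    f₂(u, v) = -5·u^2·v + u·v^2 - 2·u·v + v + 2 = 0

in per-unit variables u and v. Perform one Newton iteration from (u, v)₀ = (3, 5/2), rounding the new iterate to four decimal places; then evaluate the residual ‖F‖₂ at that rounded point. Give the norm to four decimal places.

At (3, 5/2): F = (9.5000, -104.2500).
Jacobian J = [[v^2 - 1, 2·u·v - 2·v], [-10·u·v + v^2 - 2·v, -5·u^2 + 2·u·v - 2·u + 1]].
At the point, J = [[5.2500, 10.0000], [-73.7500, -35.0000]] (det J = 553.7500).
Solving J·Δ = −F gives Δ = (-1.2822, -0.2769).
Then the next iterate is (u, v)₁ = (1.7178, 2.2231).
Re-evaluating at (1.7178, 2.2231): F = (1.829692, -27.724943), so ‖F‖₂ = 27.7853.

27.7853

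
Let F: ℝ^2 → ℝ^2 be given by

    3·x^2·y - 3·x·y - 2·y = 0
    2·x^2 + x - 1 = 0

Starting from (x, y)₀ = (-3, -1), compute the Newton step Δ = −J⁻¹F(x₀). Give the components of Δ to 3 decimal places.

At (-3, -1): F = (-34.000, 14.000).
Jacobian J = [[6·x·y - 3·y, 3·x^2 - 3·x - 2], [4·x + 1, 0]].
At the point, J = [[21.000, 34.000], [-11.000, 0.000]] (det J = 374.000).
Solving J·Δ = −F gives Δ = (1.273, 0.214).

(1.273, 0.214)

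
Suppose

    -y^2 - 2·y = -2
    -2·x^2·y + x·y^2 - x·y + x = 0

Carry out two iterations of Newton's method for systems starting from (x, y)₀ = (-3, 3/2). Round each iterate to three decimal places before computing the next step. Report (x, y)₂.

At (-3, 3/2): F = (-3.250, -32.250).
Jacobian J = [[0, -2·y - 2], [-4·x·y + y^2 - y + 1, -2·x^2 + 2·x·y - x]].
At the point, J = [[0.000, -5.000], [19.750, -24.000]] (det J = 98.750).
Solving J·Δ = −F gives Δ = (0.843, -0.650).
Then the next iterate is (x, y)₁ = (-2.157, 0.850).
Round to (-2.157, 0.850) and repeat: F = (-0.42250, -9.79149), J = [[0.000, -3.700], [8.20630, -10.81520]].
Δ = (1.043, -0.114), so (x, y)₂ = (-1.114, 0.736).

(-1.114, 0.736)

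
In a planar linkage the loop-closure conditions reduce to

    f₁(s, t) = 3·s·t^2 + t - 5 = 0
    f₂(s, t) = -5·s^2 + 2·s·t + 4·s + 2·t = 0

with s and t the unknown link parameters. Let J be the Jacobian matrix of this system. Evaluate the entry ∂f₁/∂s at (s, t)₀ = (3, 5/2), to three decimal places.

∂f₁/∂s = 3·t^2.
At (3, 5/2) this is 18.750.

18.750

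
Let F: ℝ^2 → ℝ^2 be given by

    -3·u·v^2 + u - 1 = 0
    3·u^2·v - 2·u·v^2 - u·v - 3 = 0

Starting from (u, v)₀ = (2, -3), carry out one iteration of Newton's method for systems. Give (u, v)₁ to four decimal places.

(1.2836, -2.0452)

At (2, -3): F = (-53.0000, -69.0000).
Jacobian J = [[-3·v^2 + 1, -6·u·v], [6·u·v - 2·v^2 - v, 3·u^2 - 4·u·v - u]].
At the point, J = [[-26.0000, 36.0000], [-51.0000, 34.0000]] (det J = 952.0000).
Solving J·Δ = −F gives Δ = (-0.7164, 0.9548).
Then the next iterate is (u, v)₁ = (1.2836, -2.0452).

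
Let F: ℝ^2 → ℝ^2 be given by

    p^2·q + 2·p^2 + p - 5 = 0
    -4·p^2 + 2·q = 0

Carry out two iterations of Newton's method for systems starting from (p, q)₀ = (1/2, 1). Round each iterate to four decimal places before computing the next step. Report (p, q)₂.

At (1/2, 1): F = (-3.7500, 1.0000).
Jacobian J = [[2·p·q + 4·p + 1, p^2], [-8·p, 2]].
At the point, J = [[4.0000, 0.2500], [-4.0000, 2.0000]] (det J = 9.0000).
Solving J·Δ = −F gives Δ = (0.8611, 1.2222).
Then the next iterate is (p, q)₁ = (1.3611, 2.2222).
Round to (1.3611, 2.2222) and repeat: F = (4.183119, -2.965973), J = [[12.493673, 1.852593], [-10.8888, 2.0000]].
Δ = (-0.3069, -0.1881), so (p, q)₂ = (1.0542, 2.0341).

(1.0542, 2.0341)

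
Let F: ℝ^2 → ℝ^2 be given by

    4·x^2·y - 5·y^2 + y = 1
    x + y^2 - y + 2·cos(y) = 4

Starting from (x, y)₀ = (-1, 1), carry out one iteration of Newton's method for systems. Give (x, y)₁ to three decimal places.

(0.808, -2.092)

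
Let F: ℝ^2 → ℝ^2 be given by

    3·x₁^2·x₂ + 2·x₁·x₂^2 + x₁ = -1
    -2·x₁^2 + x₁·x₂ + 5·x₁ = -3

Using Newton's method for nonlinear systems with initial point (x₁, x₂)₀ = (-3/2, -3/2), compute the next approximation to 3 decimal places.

(-0.757, -1.293)

At (-3/2, -3/2): F = (-17.375, -6.750).
Jacobian J = [[6·x₁·x₂ + 2·x₂^2 + 1, 3·x₁^2 + 4·x₁·x₂], [-4·x₁ + x₂ + 5, x₁]].
At the point, J = [[19.000, 15.750], [9.500, -1.500]] (det J = -178.125).
Solving J·Δ = −F gives Δ = (0.743, 0.207).
Then the next iterate is (x₁, x₂)₁ = (-0.757, -1.293).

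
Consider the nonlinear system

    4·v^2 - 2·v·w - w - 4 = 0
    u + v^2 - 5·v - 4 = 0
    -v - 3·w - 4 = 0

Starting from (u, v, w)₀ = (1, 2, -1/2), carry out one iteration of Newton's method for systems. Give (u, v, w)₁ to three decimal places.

(8.821, 0.821, -1.607)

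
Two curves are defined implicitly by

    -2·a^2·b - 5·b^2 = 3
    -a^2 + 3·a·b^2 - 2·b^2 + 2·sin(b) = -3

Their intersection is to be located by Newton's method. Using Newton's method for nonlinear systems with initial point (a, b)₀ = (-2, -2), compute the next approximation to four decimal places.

(-1.7109, -1.0313)

At (-2, -2): F = (-7.0000, -34.818595).
Jacobian J = [[-4·a·b, -2·a^2 - 10·b], [-2·a + 3·b^2, 6·a·b - 4·b + 2·cos(b)]].
At the point, J = [[-16.0000, 12.0000], [16.0000, 31.167706]] (det J = -690.683301).
Solving J·Δ = −F gives Δ = (0.2891, 0.9687).
Then the next iterate is (a, b)₁ = (-1.7109, -1.0313).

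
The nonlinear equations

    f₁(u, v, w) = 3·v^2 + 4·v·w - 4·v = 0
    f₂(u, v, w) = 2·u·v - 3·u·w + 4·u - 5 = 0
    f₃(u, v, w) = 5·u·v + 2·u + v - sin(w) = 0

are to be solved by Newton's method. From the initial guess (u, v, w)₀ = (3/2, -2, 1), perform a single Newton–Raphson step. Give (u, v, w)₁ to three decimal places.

(1.474, -0.341, 0.012)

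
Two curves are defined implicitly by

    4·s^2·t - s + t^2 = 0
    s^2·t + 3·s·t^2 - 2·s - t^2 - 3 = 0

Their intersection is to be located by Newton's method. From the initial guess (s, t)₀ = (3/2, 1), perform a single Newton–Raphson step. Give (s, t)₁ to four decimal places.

(0.0909, 1.6364)

At (3/2, 1): F = (8.5000, -0.2500).
Jacobian J = [[8·s·t - 1, 4·s^2 + 2·t], [2·s·t + 3·t^2 - 2, s^2 + 6·s·t - 2·t]].
At the point, J = [[11.0000, 11.0000], [4.0000, 9.2500]] (det J = 57.7500).
Solving J·Δ = −F gives Δ = (-1.4091, 0.6364).
Then the next iterate is (s, t)₁ = (0.0909, 1.6364).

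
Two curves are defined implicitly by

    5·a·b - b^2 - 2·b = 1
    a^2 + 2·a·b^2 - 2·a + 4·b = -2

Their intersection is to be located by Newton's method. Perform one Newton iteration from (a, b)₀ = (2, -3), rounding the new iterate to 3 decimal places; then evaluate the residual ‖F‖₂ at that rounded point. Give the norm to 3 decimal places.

8354.971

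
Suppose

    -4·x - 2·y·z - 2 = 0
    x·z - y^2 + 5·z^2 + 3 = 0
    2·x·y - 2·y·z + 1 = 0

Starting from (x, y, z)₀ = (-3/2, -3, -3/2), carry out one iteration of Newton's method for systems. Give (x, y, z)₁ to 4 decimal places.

At (-3/2, -3, -3/2): F = (-5.0000, 7.5000, 1.0000).
Jacobian J = [[-4, -2·z, -2·y], [z, -2·y, x + 10·z], [2·y, 2·x - 2·z, -2·y]].
At the point, J = [[-4.0000, 3.0000, 6.0000], [-1.5000, 6.0000, -16.5000], [-6.0000, 0.0000, 6.0000]] (det J = 396.0000).
Solving J·Δ = −F gives Δ = (1.0114, 1.3258, 0.8447).
Then the next iterate is (x, y, z)₁ = (-0.4886, -1.6742, -0.6553).

(-0.4886, -1.6742, -0.6553)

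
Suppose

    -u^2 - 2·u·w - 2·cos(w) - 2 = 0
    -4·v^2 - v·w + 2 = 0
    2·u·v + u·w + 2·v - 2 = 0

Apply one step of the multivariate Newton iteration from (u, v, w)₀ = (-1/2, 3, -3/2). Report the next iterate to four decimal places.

At (-1/2, 3, -3/2): F = (-3.891474, -29.5000, 1.7500).
Jacobian J = [[-2·u - 2·w, 0, -2·u + 2·sin(w)], [0, -8·v - w, -v], [2·v + w, 2·u + 2, u]].
At the point, J = [[4.0000, 0.0000, -0.994990], [0.0000, -22.5000, -3.0000], [4.5000, 1.0000, -0.5000]] (det J = -43.742735).
Solving J·Δ = −F gives Δ = (-1.4923, 0.0103, -9.9105).
Then the next iterate is (u, v, w)₁ = (-1.9923, 3.0103, -11.4105).

(-1.9923, 3.0103, -11.4105)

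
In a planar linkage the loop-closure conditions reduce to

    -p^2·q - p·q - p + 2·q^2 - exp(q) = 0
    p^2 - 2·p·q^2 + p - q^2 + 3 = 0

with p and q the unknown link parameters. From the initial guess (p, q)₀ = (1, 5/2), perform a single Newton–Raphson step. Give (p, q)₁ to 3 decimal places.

At (1, 5/2): F = (-5.68249, -13.750).
Jacobian J = [[-2·p·q - q - 1, -p^2 - p + 4·q - exp(q)], [2·p - 2·q^2 + 1, -4·p·q - 2·q]].
At the point, J = [[-8.500, -4.18249], [-9.500, -15.000]] (det J = 87.76631).
Solving J·Δ = −F gives Δ = (-0.316, -0.717).
Then the next iterate is (p, q)₁ = (0.684, 1.783).

(0.684, 1.783)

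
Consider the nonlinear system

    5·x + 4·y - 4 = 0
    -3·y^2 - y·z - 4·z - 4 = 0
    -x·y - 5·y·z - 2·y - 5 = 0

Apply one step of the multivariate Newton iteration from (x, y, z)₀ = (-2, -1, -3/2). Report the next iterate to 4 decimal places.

At (-2, -1, -3/2): F = (-18.0000, -2.5000, -12.5000).
Jacobian J = [[5, 4, 0], [0, -6·y - z, -y - 4], [-y, -x - 5·z - 2, -5·y]].
At the point, J = [[5.0000, 4.0000, 0.0000], [0.0000, 7.5000, -3.0000], [1.0000, 7.5000, 5.0000]] (det J = 288.0000).
Solving J·Δ = −F gives Δ = (3.0556, 0.6806, 0.8681).
Then the next iterate is (x, y, z)₁ = (1.0556, -0.3194, -0.6319).

(1.0556, -0.3194, -0.6319)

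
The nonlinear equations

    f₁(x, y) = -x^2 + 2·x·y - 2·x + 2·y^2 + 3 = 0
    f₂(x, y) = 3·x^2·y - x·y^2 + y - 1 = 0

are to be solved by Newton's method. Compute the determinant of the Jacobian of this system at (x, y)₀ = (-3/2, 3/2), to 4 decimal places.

J = [[-2·x + 2·y - 2, 2·x + 4·y], [6·x·y - y^2, 3·x^2 - 2·x·y + 1]].
At the point, J = [[4.0000, 3.0000], [-15.7500, 12.2500]].
det J = 96.2500.

96.2500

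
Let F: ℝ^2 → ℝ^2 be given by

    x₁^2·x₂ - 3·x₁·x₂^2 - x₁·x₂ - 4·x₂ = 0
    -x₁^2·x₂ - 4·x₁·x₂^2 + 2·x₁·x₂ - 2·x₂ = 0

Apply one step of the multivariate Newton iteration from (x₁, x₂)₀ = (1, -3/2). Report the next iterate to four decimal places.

At (1, -3/2): F = (-0.7500, -7.5000).
Jacobian J = [[2·x₁·x₂ - 3·x₂^2 - x₂, x₁^2 - 6·x₁·x₂ - x₁ - 4], [-2·x₁·x₂ - 4·x₂^2 + 2·x₂, -x₁^2 - 8·x₁·x₂ + 2·x₁ - 2]].
At the point, J = [[-8.2500, 5.0000], [-9.0000, 11.0000]] (det J = -45.7500).
Solving J·Δ = −F gives Δ = (0.6393, 1.2049).
Then the next iterate is (x₁, x₂)₁ = (1.6393, -0.2951).

(1.6393, -0.2951)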